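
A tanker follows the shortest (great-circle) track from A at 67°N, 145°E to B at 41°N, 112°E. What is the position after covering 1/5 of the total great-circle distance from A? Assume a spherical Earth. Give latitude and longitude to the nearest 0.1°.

Write both endpoints as unit vectors p₁, p₂ with components (cos φ cos λ, cos φ sin λ, sin φ).
The central angle between the endpoints is δ = arccos(p₁·p₂) ≈ 0.552 rad (31.7°).
Interpolate at f = 1/5 with slerp weights a = sin((1−f)δ)/sin δ ≈ 0.815, b = sin(fδ)/sin δ ≈ 0.210.
p = a·p₁ + b·p₂ ≈ (-0.320, 0.330, 0.888); φ = arcsin(p_z) ≈ 62.64°, λ = atan2(p_y, p_x) ≈ 134.17°.

≈ 62.6°N, 134.2°E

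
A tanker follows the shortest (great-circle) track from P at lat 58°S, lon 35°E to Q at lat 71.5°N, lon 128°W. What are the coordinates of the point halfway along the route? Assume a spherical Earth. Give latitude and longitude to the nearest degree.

≈ lat 22°N, lon 13°E

Convert each endpoint to a unit vector on the sphere (x = cos φ cos λ, y = cos φ sin λ, z = sin φ).
The central angle between the endpoints is δ = arccos(p₁·p₂) ≈ 2.876 rad (164.8°).
Interpolate at f = 1/2 with slerp weights a = sin((1−f)δ)/sin δ ≈ 3.781, b = sin(fδ)/sin δ ≈ 3.781.
p = a·p₁ + b·p₂ ≈ (0.903, 0.204, 0.379); φ = arcsin(p_z) ≈ 22.28°, λ = atan2(p_y, p_x) ≈ 12.72°.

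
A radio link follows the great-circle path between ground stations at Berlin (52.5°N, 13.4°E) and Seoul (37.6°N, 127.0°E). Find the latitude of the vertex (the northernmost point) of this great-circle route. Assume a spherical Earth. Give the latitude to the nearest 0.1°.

The great circle lies in the plane with unit normal n̂ = (p₁ × p₂)/|p₁ × p₂|.
Here n̂_z ≈ +0.462; the vertex latitude is φ_max = arccos|n̂_z| ≈ 62.5°.
Check via Clairaut: cos φ_max = |cos φ₁| · sin C = cos(52.5°)·sin(49.4°) ≈ 0.462, again giving ≈ 62.5°.

≈ 62.5°N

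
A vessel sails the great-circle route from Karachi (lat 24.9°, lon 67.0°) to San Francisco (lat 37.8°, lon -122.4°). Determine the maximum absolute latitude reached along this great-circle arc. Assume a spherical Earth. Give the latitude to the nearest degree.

The great circle lies in the plane with unit normal n̂ = (p₁ × p₂)/|p₁ × p₂|.
Here n̂_z ≈ +0.131; the vertex latitude is φ_max = arccos|n̂_z| ≈ 82.5°.
Check via Clairaut: cos φ_max = |cos φ₁| · sin C = cos(24.9°)·sin(8.3°) ≈ 0.131, again giving ≈ 82.5°.

≈ 82°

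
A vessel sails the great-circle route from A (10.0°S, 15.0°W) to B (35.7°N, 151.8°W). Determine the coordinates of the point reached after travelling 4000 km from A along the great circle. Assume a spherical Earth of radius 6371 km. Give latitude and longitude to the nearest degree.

From cos δ = sin φ₁ sin φ₂ + cos φ₁ cos φ₂ cos Δλ, the central angle is δ ≈ 2.324 rad (133.2°). The total great-circle distance is δ·R ≈ 2.324 × 6371 ≈ 14809 km, so the target fraction is f = 4000/14809 ≈ 0.270.
Interpolate at f ≈ 0.270 with slerp weights a = sin((1−f)δ)/sin δ ≈ 1.361, b = sin(fδ)/sin δ ≈ 0.806.
p = a·p₁ + b·p₂ ≈ (0.718, -0.656, 0.234); φ = arcsin(p_z) ≈ 13.52°, λ = atan2(p_y, p_x) ≈ -42.43°.

≈ (14°N, 42°W)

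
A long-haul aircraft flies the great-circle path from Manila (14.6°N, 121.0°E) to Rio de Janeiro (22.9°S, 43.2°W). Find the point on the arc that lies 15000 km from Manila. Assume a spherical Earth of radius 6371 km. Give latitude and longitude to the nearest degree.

≈ (32°S, 13°W)

Write both endpoints as unit vectors p₁, p₂ with components (cos φ cos λ, cos φ sin λ, sin φ).
The central angle between the endpoints is δ = arccos(p₁·p₂) ≈ 2.843 rad (162.9°). The total great-circle distance is δ·R ≈ 2.843 × 6371 ≈ 18115 km, so the target fraction is f = 15000/18115 ≈ 0.828.
Interpolate at f ≈ 0.828 with slerp weights a = sin((1−f)δ)/sin δ ≈ 1.598, b = sin(fδ)/sin δ ≈ 2.410.
p = a·p₁ + b·p₂ ≈ (0.822, -0.194, -0.535); φ = arcsin(p_z) ≈ -32.35°, λ = atan2(p_y, p_x) ≈ -13.30°.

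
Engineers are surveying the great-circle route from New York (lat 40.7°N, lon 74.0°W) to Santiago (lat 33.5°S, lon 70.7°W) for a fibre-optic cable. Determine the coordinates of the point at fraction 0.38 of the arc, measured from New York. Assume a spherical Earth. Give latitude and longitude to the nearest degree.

≈ lat 13°N, lon 73°W

Convert each endpoint to a unit vector on the sphere (x = cos φ cos λ, y = cos φ sin λ, z = sin φ).
The central angle between the endpoints is δ = arccos(p₁·p₂) ≈ 1.296 rad (74.3°).
Interpolate at f = 0.38 with slerp weights a = sin((1−f)δ)/sin δ ≈ 0.748, b = sin(fδ)/sin δ ≈ 0.491.
p = a·p₁ + b·p₂ ≈ (0.292, -0.932, 0.217); φ = arcsin(p_z) ≈ 12.51°, λ = atan2(p_y, p_x) ≈ -72.62°.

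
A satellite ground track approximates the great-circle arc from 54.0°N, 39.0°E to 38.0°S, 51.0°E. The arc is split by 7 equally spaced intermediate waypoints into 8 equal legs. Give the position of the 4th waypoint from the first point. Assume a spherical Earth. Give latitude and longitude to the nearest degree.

From cos δ = sin φ₁ sin φ₂ + cos φ₁ cos φ₂ cos Δλ, the central angle is δ ≈ 1.616 rad (92.6°).
Interpolate at f = 4/8 with slerp weights a = sin((1−f)δ)/sin δ ≈ 0.724, b = sin(fδ)/sin δ ≈ 0.724.
p = a·p₁ + b·p₂ ≈ (0.689, 0.711, 0.140); φ = arcsin(p_z) ≈ 8.04°, λ = atan2(p_y, p_x) ≈ 45.88°.

≈ 8°N, 46°E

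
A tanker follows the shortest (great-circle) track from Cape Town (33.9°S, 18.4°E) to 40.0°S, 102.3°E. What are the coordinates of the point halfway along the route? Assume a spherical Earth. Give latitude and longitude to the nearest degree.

≈ 45°S, 58°E

Convert each endpoint to a unit vector on the sphere (x = cos φ cos λ, y = cos φ sin λ, z = sin φ).
The central angle between the endpoints is δ = arccos(p₁·p₂) ≈ 1.131 rad (64.8°).
Interpolate at f = 1/2 with slerp weights a = sin((1−f)δ)/sin δ ≈ 0.592, b = sin(fδ)/sin δ ≈ 0.592.
p = a·p₁ + b·p₂ ≈ (0.370, 0.598, -0.711); φ = arcsin(p_z) ≈ -45.31°, λ = atan2(p_y, p_x) ≈ 58.29°.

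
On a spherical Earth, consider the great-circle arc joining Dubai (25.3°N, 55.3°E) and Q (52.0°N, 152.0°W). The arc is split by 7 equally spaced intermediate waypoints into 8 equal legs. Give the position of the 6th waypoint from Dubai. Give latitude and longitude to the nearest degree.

≈ (72°N, 174°E)

Write both endpoints as unit vectors p₁, p₂ with components (cos φ cos λ, cos φ sin λ, sin φ).
The central angle between the endpoints is δ = arccos(p₁·p₂) ≈ 1.729 rad (99.1°).
Interpolate at f = 6/8 with slerp weights a = sin((1−f)δ)/sin δ ≈ 0.424, b = sin(fδ)/sin δ ≈ 0.975.
p = a·p₁ + b·p₂ ≈ (-0.312, 0.034, 0.950); φ = arcsin(p_z) ≈ 71.73°, λ = atan2(p_y, p_x) ≈ 173.85°.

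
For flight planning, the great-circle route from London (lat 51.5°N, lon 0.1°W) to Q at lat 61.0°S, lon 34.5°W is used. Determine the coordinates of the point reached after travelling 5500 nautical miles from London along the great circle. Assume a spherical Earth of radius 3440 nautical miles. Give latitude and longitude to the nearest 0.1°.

≈ lat 37.9°S, lon 22.8°W

Write both endpoints as unit vectors p₁, p₂ with components (cos φ cos λ, cos φ sin λ, sin φ).
The central angle between the endpoints is δ = arccos(p₁·p₂) ≈ 2.021 rad (115.8°). The total great-circle distance is δ·R ≈ 2.021 × 3440 ≈ 6953 nmi, so the target fraction is f = 5500/6953 ≈ 0.791.
Interpolate at f ≈ 0.791 with slerp weights a = sin((1−f)δ)/sin δ ≈ 0.456, b = sin(fδ)/sin δ ≈ 1.110.
p = a·p₁ + b·p₂ ≈ (0.727, -0.305, -0.615); φ = arcsin(p_z) ≈ -37.93°, λ = atan2(p_y, p_x) ≈ -22.78°.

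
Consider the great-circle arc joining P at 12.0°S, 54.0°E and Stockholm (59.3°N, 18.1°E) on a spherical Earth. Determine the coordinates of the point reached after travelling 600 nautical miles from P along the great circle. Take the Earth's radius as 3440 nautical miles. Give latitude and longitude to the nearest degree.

From cos δ = sin φ₁ sin φ₂ + cos φ₁ cos φ₂ cos Δλ, the central angle is δ ≈ 1.343 rad (77.0°). The total great-circle distance is δ·R ≈ 1.343 × 3440 ≈ 4620 nmi, so the target fraction is f = 600/4620 ≈ 0.130.
Interpolate at f ≈ 0.130 with slerp weights a = sin((1−f)δ)/sin δ ≈ 0.945, b = sin(fδ)/sin δ ≈ 0.178.
p = a·p₁ + b·p₂ ≈ (0.630, 0.776, -0.043); φ = arcsin(p_z) ≈ -2.48°, λ = atan2(p_y, p_x) ≈ 50.94°.

≈ 2°S, 51°E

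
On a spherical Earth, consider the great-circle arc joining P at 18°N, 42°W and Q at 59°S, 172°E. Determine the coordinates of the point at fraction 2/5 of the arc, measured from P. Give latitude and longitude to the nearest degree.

≈ 31°S, 63°W

Write both endpoints as unit vectors p₁, p₂ with components (cos φ cos λ, cos φ sin λ, sin φ).
The central angle between the endpoints is δ = arccos(p₁·p₂) ≈ 2.306 rad (132.1°).
Interpolate at f = 2/5 with slerp weights a = sin((1−f)δ)/sin δ ≈ 1.325, b = sin(fδ)/sin δ ≈ 1.075.
p = a·p₁ + b·p₂ ≈ (0.388, -0.766, -0.512); φ = arcsin(p_z) ≈ -30.80°, λ = atan2(p_y, p_x) ≈ -63.13°.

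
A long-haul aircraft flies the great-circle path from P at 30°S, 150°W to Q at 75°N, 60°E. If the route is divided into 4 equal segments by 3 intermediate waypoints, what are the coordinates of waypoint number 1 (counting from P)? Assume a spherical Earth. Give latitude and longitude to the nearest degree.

The haversine formula gives a central angle δ ≈ 2.315 rad (132.6°) between the endpoints.
Interpolate at f = 1/4 with slerp weights a = sin((1−f)δ)/sin δ ≈ 1.340, b = sin(fδ)/sin δ ≈ 0.743.
p = a·p₁ + b·p₂ ≈ (-0.909, -0.414, 0.048); φ = arcsin(p_z) ≈ 2.73°, λ = atan2(p_y, p_x) ≈ -155.52°.

≈ 3°N, 156°W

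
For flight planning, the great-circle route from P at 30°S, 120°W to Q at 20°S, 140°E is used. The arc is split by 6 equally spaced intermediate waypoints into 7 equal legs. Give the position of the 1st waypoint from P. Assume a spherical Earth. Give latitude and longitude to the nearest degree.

Write both endpoints as unit vectors p₁, p₂ with components (cos φ cos λ, cos φ sin λ, sin φ).
The central angle between the endpoints is δ = arccos(p₁·p₂) ≈ 1.541 rad (88.3°).
Interpolate at f = 1/7 with slerp weights a = sin((1−f)δ)/sin δ ≈ 0.969, b = sin(fδ)/sin δ ≈ 0.218.
p = a·p₁ + b·p₂ ≈ (-0.577, -0.595, -0.559); φ = arcsin(p_z) ≈ -34.02°, λ = atan2(p_y, p_x) ≈ -134.12°.

≈ 34°S, 134°W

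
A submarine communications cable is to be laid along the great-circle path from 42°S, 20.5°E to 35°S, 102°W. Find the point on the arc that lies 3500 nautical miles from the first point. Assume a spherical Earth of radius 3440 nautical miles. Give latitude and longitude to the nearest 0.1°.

Convert each endpoint to a unit vector on the sphere (x = cos φ cos λ, y = cos φ sin λ, z = sin φ).
The central angle between the endpoints is δ = arccos(p₁·p₂) ≈ 1.514 rad (86.7°). The total great-circle distance is δ·R ≈ 1.514 × 3440 ≈ 5208 nmi, so the target fraction is f = 3500/5208 ≈ 0.672.
Interpolate at f ≈ 0.672 with slerp weights a = sin((1−f)δ)/sin δ ≈ 0.477, b = sin(fδ)/sin δ ≈ 0.852.
p = a·p₁ + b·p₂ ≈ (0.187, -0.559, -0.808); φ = arcsin(p_z) ≈ -53.91°, λ = atan2(p_y, p_x) ≈ -71.49°.

≈ 53.9°S, 71.5°W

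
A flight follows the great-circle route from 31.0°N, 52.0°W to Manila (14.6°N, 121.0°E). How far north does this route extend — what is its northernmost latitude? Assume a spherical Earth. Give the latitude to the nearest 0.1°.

The great circle lies in the plane with unit normal n̂ = (p₁ × p₂)/|p₁ × p₂|.
Here n̂_z ≈ +0.140; the vertex latitude is φ_max = arccos|n̂_z| ≈ 81.9°.

≈ 81.9°N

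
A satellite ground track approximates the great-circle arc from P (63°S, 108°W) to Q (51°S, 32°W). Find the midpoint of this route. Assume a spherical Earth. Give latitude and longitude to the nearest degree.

Write both endpoints as unit vectors p₁, p₂ with components (cos φ cos λ, cos φ sin λ, sin φ).
The central angle between the endpoints is δ = arccos(p₁·p₂) ≈ 0.705 rad (40.4°).
Interpolate at f = 1/2 with slerp weights a = sin((1−f)δ)/sin δ ≈ 0.533, b = sin(fδ)/sin δ ≈ 0.533.
p = a·p₁ + b·p₂ ≈ (0.210, -0.408, -0.889); φ = arcsin(p_z) ≈ -62.71°, λ = atan2(p_y, p_x) ≈ -62.79°.

≈ (63°S, 63°W)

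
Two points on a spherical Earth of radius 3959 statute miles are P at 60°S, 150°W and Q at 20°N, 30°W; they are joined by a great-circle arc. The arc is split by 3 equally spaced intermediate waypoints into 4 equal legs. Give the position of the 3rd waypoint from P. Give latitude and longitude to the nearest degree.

Write both endpoints as unit vectors p₁, p₂ with components (cos φ cos λ, cos φ sin λ, sin φ).
The central angle between the endpoints is δ = arccos(p₁·p₂) ≈ 2.131 rad (122.1°).
Interpolate at f = 3/4 with slerp weights a = sin((1−f)δ)/sin δ ≈ 0.599, b = sin(fδ)/sin δ ≈ 1.180.
p = a·p₁ + b·p₂ ≈ (0.701, -0.704, -0.116); φ = arcsin(p_z) ≈ -6.64°, λ = atan2(p_y, p_x) ≈ -45.15°.

≈ 7°S, 45°W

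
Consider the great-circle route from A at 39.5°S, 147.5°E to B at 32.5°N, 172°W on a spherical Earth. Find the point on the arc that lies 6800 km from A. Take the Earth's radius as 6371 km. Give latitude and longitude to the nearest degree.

≈ 15°N, 178°E

From cos δ = sin φ₁ sin φ₂ + cos φ₁ cos φ₂ cos Δλ, the central angle is δ ≈ 1.417 rad (81.2°). The total great-circle distance is δ·R ≈ 1.417 × 6371 ≈ 9028 km, so the target fraction is f = 6800/9028 ≈ 0.753.
Interpolate at f ≈ 0.753 with slerp weights a = sin((1−f)δ)/sin δ ≈ 0.347, b = sin(fδ)/sin δ ≈ 0.886.
p = a·p₁ + b·p₂ ≈ (-0.966, 0.040, 0.256); φ = arcsin(p_z) ≈ 14.81°, λ = atan2(p_y, p_x) ≈ 177.64°.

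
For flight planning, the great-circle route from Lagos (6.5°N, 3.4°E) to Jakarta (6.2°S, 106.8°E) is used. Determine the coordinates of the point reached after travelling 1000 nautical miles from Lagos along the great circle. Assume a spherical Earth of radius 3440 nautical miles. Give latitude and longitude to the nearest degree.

The haversine formula gives a central angle δ ≈ 1.814 rad (104.0°) between the endpoints. The total great-circle distance is δ·R ≈ 1.814 × 3440 ≈ 6241 nmi, so the target fraction is f = 1000/6241 ≈ 0.160.
Interpolate at f ≈ 0.160 with slerp weights a = sin((1−f)δ)/sin δ ≈ 1.029, b = sin(fδ)/sin δ ≈ 0.295.
p = a·p₁ + b·p₂ ≈ (0.936, 0.342, 0.085); φ = arcsin(p_z) ≈ 4.85°, λ = atan2(p_y, p_x) ≈ 20.06°.

≈ 5°N, 20°E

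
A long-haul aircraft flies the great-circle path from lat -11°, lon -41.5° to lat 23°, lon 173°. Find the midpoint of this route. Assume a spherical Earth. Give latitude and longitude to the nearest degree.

From cos δ = sin φ₁ sin φ₂ + cos φ₁ cos φ₂ cos Δλ, the central angle is δ ≈ 2.531 rad (145.0°).
Interpolate at f = 1/2 with slerp weights a = sin((1−f)δ)/sin δ ≈ 1.663, b = sin(fδ)/sin δ ≈ 1.663.
p = a·p₁ + b·p₂ ≈ (-0.297, -0.895, 0.332); φ = arcsin(p_z) ≈ 19.42°, λ = atan2(p_y, p_x) ≈ -108.34°.

≈ lat 19°, lon -108°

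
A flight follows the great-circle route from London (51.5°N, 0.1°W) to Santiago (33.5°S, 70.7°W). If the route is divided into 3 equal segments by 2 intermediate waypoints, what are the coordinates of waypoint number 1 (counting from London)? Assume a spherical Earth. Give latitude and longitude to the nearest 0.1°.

From cos δ = sin φ₁ sin φ₂ + cos φ₁ cos φ₂ cos Δλ, the central angle is δ ≈ 1.833 rad (105.0°).
Interpolate at f = 1/3 with slerp weights a = sin((1−f)δ)/sin δ ≈ 0.973, b = sin(fδ)/sin δ ≈ 0.594.
p = a·p₁ + b·p₂ ≈ (0.770, -0.469, 0.434); φ = arcsin(p_z) ≈ 25.70°, λ = atan2(p_y, p_x) ≈ -31.34°.

≈ (25.7°N, 31.3°W)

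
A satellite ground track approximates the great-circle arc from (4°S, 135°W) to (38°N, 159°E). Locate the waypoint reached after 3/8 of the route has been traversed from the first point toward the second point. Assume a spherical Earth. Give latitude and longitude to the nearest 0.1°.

Write both endpoints as unit vectors p₁, p₂ with components (cos φ cos λ, cos φ sin λ, sin φ).
The central angle between the endpoints is δ = arccos(p₁·p₂) ≈ 1.290 rad (73.9°).
Interpolate at f = 3/8 with slerp weights a = sin((1−f)δ)/sin δ ≈ 0.751, b = sin(fδ)/sin δ ≈ 0.484.
p = a·p₁ + b·p₂ ≈ (-0.886, -0.393, 0.246); φ = arcsin(p_z) ≈ 14.22°, λ = atan2(p_y, p_x) ≈ -156.07°.

≈ (14.2°N, 156.1°W)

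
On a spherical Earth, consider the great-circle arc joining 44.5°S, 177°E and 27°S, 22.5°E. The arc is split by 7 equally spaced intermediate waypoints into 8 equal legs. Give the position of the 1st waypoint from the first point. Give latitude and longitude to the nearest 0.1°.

Write both endpoints as unit vectors p₁, p₂ with components (cos φ cos λ, cos φ sin λ, sin φ).
The central angle between the endpoints is δ = arccos(p₁·p₂) ≈ 1.829 rad (104.8°).
Interpolate at f = 1/8 with slerp weights a = sin((1−f)δ)/sin δ ≈ 1.034, b = sin(fδ)/sin δ ≈ 0.234.
p = a·p₁ + b·p₂ ≈ (-0.543, 0.119, -0.831); φ = arcsin(p_z) ≈ -56.21°, λ = atan2(p_y, p_x) ≈ 167.70°.

≈ 56.2°S, 167.7°E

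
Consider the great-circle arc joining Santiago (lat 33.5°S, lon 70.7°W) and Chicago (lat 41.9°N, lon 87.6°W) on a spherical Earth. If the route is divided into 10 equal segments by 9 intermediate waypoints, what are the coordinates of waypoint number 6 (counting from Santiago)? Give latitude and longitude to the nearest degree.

Convert each endpoint to a unit vector on the sphere (x = cos φ cos λ, y = cos φ sin λ, z = sin φ).
The central angle between the endpoints is δ = arccos(p₁·p₂) ≈ 1.344 rad (77.0°).
Interpolate at f = 6/10 with slerp weights a = sin((1−f)δ)/sin δ ≈ 0.525, b = sin(fδ)/sin δ ≈ 0.741.
p = a·p₁ + b·p₂ ≈ (0.168, -0.964, 0.205); φ = arcsin(p_z) ≈ 11.81°, λ = atan2(p_y, p_x) ≈ -80.12°.

≈ lat 12°N, lon 80°W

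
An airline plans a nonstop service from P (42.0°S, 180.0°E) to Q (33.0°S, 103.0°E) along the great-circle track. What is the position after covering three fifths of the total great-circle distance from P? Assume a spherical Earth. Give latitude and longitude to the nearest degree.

≈ (43°S, 131°E)

Convert each endpoint to a unit vector on the sphere (x = cos φ cos λ, y = cos φ sin λ, z = sin φ).
The central angle between the endpoints is δ = arccos(p₁·p₂) ≈ 1.042 rad (59.7°).
Interpolate at f = 3/5 with slerp weights a = sin((1−f)δ)/sin δ ≈ 0.469, b = sin(fδ)/sin δ ≈ 0.678.
p = a·p₁ + b·p₂ ≈ (-0.476, 0.554, -0.683); φ = arcsin(p_z) ≈ -43.07°, λ = atan2(p_y, p_x) ≈ 130.69°.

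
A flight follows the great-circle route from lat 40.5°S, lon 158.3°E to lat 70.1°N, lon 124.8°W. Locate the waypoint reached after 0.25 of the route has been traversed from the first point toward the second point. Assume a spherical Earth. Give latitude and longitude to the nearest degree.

Write both endpoints as unit vectors p₁, p₂ with components (cos φ cos λ, cos φ sin λ, sin φ).
The central angle between the endpoints is δ = arccos(p₁·p₂) ≈ 2.156 rad (123.5°).
Interpolate at f = 0.25 with slerp weights a = sin((1−f)δ)/sin δ ≈ 1.198, b = sin(fδ)/sin δ ≈ 0.615.
p = a·p₁ + b·p₂ ≈ (-0.966, 0.165, -0.199); φ = arcsin(p_z) ≈ -11.50°, λ = atan2(p_y, p_x) ≈ 170.32°.

≈ lat 11°S, lon 170°E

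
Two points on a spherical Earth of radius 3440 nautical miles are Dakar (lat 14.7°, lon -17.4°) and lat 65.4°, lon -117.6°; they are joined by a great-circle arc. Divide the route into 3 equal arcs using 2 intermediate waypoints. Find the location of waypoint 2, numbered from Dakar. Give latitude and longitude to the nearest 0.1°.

The haversine formula gives a central angle δ ≈ 1.411 rad (80.8°) between the endpoints.
Interpolate at f = 2/3 with slerp weights a = sin((1−f)δ)/sin δ ≈ 0.459, b = sin(fδ)/sin δ ≈ 0.818.
p = a·p₁ + b·p₂ ≈ (0.266, -0.435, 0.860); φ = arcsin(p_z) ≈ 59.37°, λ = atan2(p_y, p_x) ≈ -58.55°.

≈ lat 59.4°, lon -58.6°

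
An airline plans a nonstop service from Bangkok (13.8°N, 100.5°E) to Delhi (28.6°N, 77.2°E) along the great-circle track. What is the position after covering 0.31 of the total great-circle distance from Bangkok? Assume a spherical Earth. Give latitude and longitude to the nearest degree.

≈ (19°N, 94°E)

Write both endpoints as unit vectors p₁, p₂ with components (cos φ cos λ, cos φ sin λ, sin φ).
The central angle between the endpoints is δ = arccos(p₁·p₂) ≈ 0.457 rad (26.2°).
Interpolate at f = 0.31 with slerp weights a = sin((1−f)δ)/sin δ ≈ 0.703, b = sin(fδ)/sin δ ≈ 0.320.
p = a·p₁ + b·p₂ ≈ (-0.062, 0.945, 0.321); φ = arcsin(p_z) ≈ 18.71°, λ = atan2(p_y, p_x) ≈ 93.76°.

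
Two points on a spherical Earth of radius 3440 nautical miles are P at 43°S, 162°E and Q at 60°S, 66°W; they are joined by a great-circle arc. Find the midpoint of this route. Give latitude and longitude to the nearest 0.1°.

≈ 70.7°S, 154.9°W

The haversine formula gives a central angle δ ≈ 1.218 rad (69.8°) between the endpoints.
Interpolate at f = 1/2 with slerp weights a = sin((1−f)δ)/sin δ ≈ 0.609, b = sin(fδ)/sin δ ≈ 0.609.
p = a·p₁ + b·p₂ ≈ (-0.300, -0.141, -0.944); φ = arcsin(p_z) ≈ -70.65°, λ = atan2(p_y, p_x) ≈ -154.88°.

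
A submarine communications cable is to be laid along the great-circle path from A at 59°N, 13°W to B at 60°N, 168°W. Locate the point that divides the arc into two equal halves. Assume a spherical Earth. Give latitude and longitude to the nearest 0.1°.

Write both endpoints as unit vectors p₁, p₂ with components (cos φ cos λ, cos φ sin λ, sin φ).
The central angle between the endpoints is δ = arccos(p₁·p₂) ≈ 1.037 rad (59.4°).
Interpolate at f = 1/2 with slerp weights a = sin((1−f)δ)/sin δ ≈ 0.576, b = sin(fδ)/sin δ ≈ 0.576.
p = a·p₁ + b·p₂ ≈ (0.007, -0.127, 0.992); φ = arcsin(p_z) ≈ 82.72°, λ = atan2(p_y, p_x) ≈ -86.68°.

≈ 82.7°N, 86.7°W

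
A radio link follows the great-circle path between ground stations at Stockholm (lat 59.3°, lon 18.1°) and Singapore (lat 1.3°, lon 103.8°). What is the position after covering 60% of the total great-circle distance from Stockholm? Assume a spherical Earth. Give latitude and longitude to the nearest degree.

≈ lat 31°, lon 84°

Write both endpoints as unit vectors p₁, p₂ with components (cos φ cos λ, cos φ sin λ, sin φ).
The central angle between the endpoints is δ = arccos(p₁·p₂) ≈ 1.513 rad (86.7°).
Interpolate at f = 0.60 with slerp weights a = sin((1−f)δ)/sin δ ≈ 0.570, b = sin(fδ)/sin δ ≈ 0.789.
p = a·p₁ + b·p₂ ≈ (0.088, 0.857, 0.508); φ = arcsin(p_z) ≈ 30.53°, λ = atan2(p_y, p_x) ≈ 84.12°.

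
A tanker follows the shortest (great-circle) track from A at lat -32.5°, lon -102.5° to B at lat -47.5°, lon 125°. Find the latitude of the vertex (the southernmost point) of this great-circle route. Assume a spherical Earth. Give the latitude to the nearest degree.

The great circle lies in the plane with unit normal n̂ = (p₁ × p₂)/|p₁ × p₂|.
Here n̂_z ≈ -0.420; the vertex latitude is φ_max = arccos|n̂_z| ≈ 65.2°.
Check via Clairaut: cos φ_max = |cos φ₁| · sin C = cos(32.5°)·sin(150.1°) ≈ 0.420, again giving ≈ 65.2°.

≈ -65°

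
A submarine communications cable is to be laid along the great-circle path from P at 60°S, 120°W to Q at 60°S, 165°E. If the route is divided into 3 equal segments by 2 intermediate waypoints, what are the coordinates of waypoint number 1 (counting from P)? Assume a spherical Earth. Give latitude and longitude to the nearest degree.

Convert each endpoint to a unit vector on the sphere (x = cos φ cos λ, y = cos φ sin λ, z = sin φ).
The central angle between the endpoints is δ = arccos(p₁·p₂) ≈ 0.619 rad (35.4°).
Interpolate at f = 1/3 with slerp weights a = sin((1−f)δ)/sin δ ≈ 0.691, b = sin(fδ)/sin δ ≈ 0.353.
p = a·p₁ + b·p₂ ≈ (-0.343, -0.254, -0.904); φ = arcsin(p_z) ≈ -64.73°, λ = atan2(p_y, p_x) ≈ -143.55°.

≈ 65°S, 144°W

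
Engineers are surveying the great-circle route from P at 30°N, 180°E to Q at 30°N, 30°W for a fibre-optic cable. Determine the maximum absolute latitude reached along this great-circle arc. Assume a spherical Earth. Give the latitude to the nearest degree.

≈ 66°N

The great circle lies in the plane with unit normal n̂ = (p₁ × p₂)/|p₁ × p₂|.
Here n̂_z ≈ +0.409; the vertex latitude is φ_max = arccos|n̂_z| ≈ 65.9°.
Check via Clairaut: cos φ_max = |cos φ₁| · sin C = cos(30.0°)·sin(28.2°) ≈ 0.409, again giving ≈ 65.9°.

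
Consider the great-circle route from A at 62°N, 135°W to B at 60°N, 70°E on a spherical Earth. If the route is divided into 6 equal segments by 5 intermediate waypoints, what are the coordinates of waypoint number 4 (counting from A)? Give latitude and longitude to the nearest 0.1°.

Write both endpoints as unit vectors p₁, p₂ with components (cos φ cos λ, cos φ sin λ, sin φ).
The central angle between the endpoints is δ = arccos(p₁·p₂) ≈ 0.986 rad (56.5°).
Interpolate at f = 4/6 with slerp weights a = sin((1−f)δ)/sin δ ≈ 0.387, b = sin(fδ)/sin δ ≈ 0.733.
p = a·p₁ + b·p₂ ≈ (-0.003, 0.216, 0.976); φ = arcsin(p_z) ≈ 77.54°, λ = atan2(p_y, p_x) ≈ 90.85°.

≈ 77.5°N, 90.8°E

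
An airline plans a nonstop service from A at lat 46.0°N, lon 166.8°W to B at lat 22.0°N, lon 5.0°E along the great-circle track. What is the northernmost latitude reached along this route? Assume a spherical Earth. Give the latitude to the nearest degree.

≈ 84°N

The great circle lies in the plane with unit normal n̂ = (p₁ × p₂)/|p₁ × p₂|.
Here n̂_z ≈ +0.099; the vertex latitude is φ_max = arccos|n̂_z| ≈ 84.3°.
Check via Clairaut: cos φ_max = |cos φ₁| · sin C = cos(46.0°)·sin(8.2°) ≈ 0.099, again giving ≈ 84.3°.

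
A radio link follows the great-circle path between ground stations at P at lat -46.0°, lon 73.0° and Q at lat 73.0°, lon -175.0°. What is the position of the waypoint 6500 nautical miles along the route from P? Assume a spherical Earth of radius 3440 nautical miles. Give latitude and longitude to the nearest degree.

≈ lat 55°, lon 118°

From cos δ = sin φ₁ sin φ₂ + cos φ₁ cos φ₂ cos Δλ, the central angle is δ ≈ 2.440 rad (139.8°). The total great-circle distance is δ·R ≈ 2.440 × 3440 ≈ 8395 nmi, so the target fraction is f = 6500/8395 ≈ 0.774.
Interpolate at f ≈ 0.774 with slerp weights a = sin((1−f)δ)/sin δ ≈ 0.811, b = sin(fδ)/sin δ ≈ 1.472.
p = a·p₁ + b·p₂ ≈ (-0.264, 0.501, 0.824); φ = arcsin(p_z) ≈ 55.49°, λ = atan2(p_y, p_x) ≈ 117.77°.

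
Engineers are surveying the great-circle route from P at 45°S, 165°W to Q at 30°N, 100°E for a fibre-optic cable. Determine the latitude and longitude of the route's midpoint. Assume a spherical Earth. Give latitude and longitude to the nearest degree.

Write both endpoints as unit vectors p₁, p₂ with components (cos φ cos λ, cos φ sin λ, sin φ).
The central angle between the endpoints is δ = arccos(p₁·p₂) ≈ 1.990 rad (114.0°).
Interpolate at f = 1/2 with slerp weights a = sin((1−f)δ)/sin δ ≈ 0.918, b = sin(fδ)/sin δ ≈ 0.918.
p = a·p₁ + b·p₂ ≈ (-0.765, 0.615, -0.190); φ = arcsin(p_z) ≈ -10.96°, λ = atan2(p_y, p_x) ≈ 141.21°.

≈ 11°S, 141°E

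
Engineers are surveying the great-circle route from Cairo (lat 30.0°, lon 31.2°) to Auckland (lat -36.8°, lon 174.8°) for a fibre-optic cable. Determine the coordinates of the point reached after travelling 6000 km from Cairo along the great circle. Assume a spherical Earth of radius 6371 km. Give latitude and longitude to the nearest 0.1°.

Write both endpoints as unit vectors p₁, p₂ with components (cos φ cos λ, cos φ sin λ, sin φ).
The central angle between the endpoints is δ = arccos(p₁·p₂) ≈ 2.602 rad (149.1°). The total great-circle distance is δ·R ≈ 2.602 × 6371 ≈ 16574 km, so the target fraction is f = 6000/16574 ≈ 0.362.
Interpolate at f ≈ 0.362 with slerp weights a = sin((1−f)δ)/sin δ ≈ 1.937, b = sin(fδ)/sin δ ≈ 1.573.
p = a·p₁ + b·p₂ ≈ (0.181, 0.983, 0.027); φ = arcsin(p_z) ≈ 1.52°, λ = atan2(p_y, p_x) ≈ 79.57°.

≈ lat 1.5°, lon 79.6°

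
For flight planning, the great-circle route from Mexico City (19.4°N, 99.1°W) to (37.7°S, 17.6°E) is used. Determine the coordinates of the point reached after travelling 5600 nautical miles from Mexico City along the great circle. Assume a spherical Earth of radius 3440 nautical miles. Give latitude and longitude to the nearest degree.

≈ (32°S, 18°W)

From cos δ = sin φ₁ sin φ₂ + cos φ₁ cos φ₂ cos Δλ, the central angle is δ ≈ 2.139 rad (122.6°). The total great-circle distance is δ·R ≈ 2.139 × 3440 ≈ 7360 nmi, so the target fraction is f = 5600/7360 ≈ 0.761.
Interpolate at f ≈ 0.761 with slerp weights a = sin((1−f)δ)/sin δ ≈ 0.581, b = sin(fδ)/sin δ ≈ 1.185.
p = a·p₁ + b·p₂ ≈ (0.807, -0.258, -0.532); φ = arcsin(p_z) ≈ -32.11°, λ = atan2(p_y, p_x) ≈ -17.70°.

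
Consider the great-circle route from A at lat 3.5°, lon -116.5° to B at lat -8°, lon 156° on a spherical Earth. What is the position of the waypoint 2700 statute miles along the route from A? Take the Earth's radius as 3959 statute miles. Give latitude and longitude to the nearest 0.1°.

Write both endpoints as unit vectors p₁, p₂ with components (cos φ cos λ, cos φ sin λ, sin φ).
The central angle between the endpoints is δ = arccos(p₁·p₂) ≈ 1.536 rad (88.0°). The total great-circle distance is δ·R ≈ 1.536 × 3959 ≈ 6082 mi, so the target fraction is f = 2700/6082 ≈ 0.444.
Interpolate at f ≈ 0.444 with slerp weights a = sin((1−f)δ)/sin δ ≈ 0.754, b = sin(fδ)/sin δ ≈ 0.631.
p = a·p₁ + b·p₂ ≈ (-0.907, -0.420, -0.042); φ = arcsin(p_z) ≈ -2.39°, λ = atan2(p_y, p_x) ≈ -155.15°.

≈ lat -2.4°, lon -155.1°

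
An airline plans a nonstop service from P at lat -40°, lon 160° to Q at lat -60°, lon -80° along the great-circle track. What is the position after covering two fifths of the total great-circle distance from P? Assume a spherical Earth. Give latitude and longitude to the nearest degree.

≈ lat -62°, lon -173°

The haversine formula gives a central angle δ ≈ 1.197 rad (68.6°) between the endpoints.
Interpolate at f = 2/5 with slerp weights a = sin((1−f)δ)/sin δ ≈ 0.707, b = sin(fδ)/sin δ ≈ 0.495.
p = a·p₁ + b·p₂ ≈ (-0.466, -0.058, -0.883); φ = arcsin(p_z) ≈ -62.00°, λ = atan2(p_y, p_x) ≈ -172.84°.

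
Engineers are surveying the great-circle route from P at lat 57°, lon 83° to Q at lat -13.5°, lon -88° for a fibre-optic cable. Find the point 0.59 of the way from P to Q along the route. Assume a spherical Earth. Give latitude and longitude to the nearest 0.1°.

≈ lat 41.8°, lon -80.2°

From cos δ = sin φ₁ sin φ₂ + cos φ₁ cos φ₂ cos Δλ, the central angle is δ ≈ 2.373 rad (136.0°).
Interpolate at f = 0.59 with slerp weights a = sin((1−f)δ)/sin δ ≈ 1.189, b = sin(fδ)/sin δ ≈ 1.418.
p = a·p₁ + b·p₂ ≈ (0.127, -0.735, 0.666); φ = arcsin(p_z) ≈ 41.78°, λ = atan2(p_y, p_x) ≈ -80.19°.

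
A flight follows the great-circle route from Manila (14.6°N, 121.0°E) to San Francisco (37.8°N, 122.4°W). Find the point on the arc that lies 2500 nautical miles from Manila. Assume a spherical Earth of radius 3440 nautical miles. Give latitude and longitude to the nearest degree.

Convert each endpoint to a unit vector on the sphere (x = cos φ cos λ, y = cos φ sin λ, z = sin φ).
The central angle between the endpoints is δ = arccos(p₁·p₂) ≈ 1.760 rad (100.8°). The total great-circle distance is δ·R ≈ 1.760 × 3440 ≈ 6054 nmi, so the target fraction is f = 2500/6054 ≈ 0.413.
Interpolate at f ≈ 0.413 with slerp weights a = sin((1−f)δ)/sin δ ≈ 0.874, b = sin(fδ)/sin δ ≈ 0.676.
p = a·p₁ + b·p₂ ≈ (-0.722, 0.274, 0.635); φ = arcsin(p_z) ≈ 39.42°, λ = atan2(p_y, p_x) ≈ 159.22°.

≈ 39°N, 159°E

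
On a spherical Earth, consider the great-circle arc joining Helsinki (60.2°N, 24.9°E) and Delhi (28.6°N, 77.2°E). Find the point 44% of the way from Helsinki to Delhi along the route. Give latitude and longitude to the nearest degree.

Convert each endpoint to a unit vector on the sphere (x = cos φ cos λ, y = cos φ sin λ, z = sin φ).
The central angle between the endpoints is δ = arccos(p₁·p₂) ≈ 0.820 rad (47.0°).
Interpolate at f = 0.44 with slerp weights a = sin((1−f)δ)/sin δ ≈ 0.606, b = sin(fδ)/sin δ ≈ 0.483.
p = a·p₁ + b·p₂ ≈ (0.367, 0.540, 0.757); φ = arcsin(p_z) ≈ 49.22°, λ = atan2(p_y, p_x) ≈ 55.80°.

≈ 49°N, 56°E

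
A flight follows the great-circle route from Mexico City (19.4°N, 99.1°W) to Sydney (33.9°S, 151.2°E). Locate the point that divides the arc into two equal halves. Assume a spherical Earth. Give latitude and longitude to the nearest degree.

≈ (12°S, 149°W)

Convert each endpoint to a unit vector on the sphere (x = cos φ cos λ, y = cos φ sin λ, z = sin φ).
The central angle between the endpoints is δ = arccos(p₁·p₂) ≈ 2.037 rad (116.7°).
Interpolate at f = 1/2 with slerp weights a = sin((1−f)δ)/sin δ ≈ 0.953, b = sin(fδ)/sin δ ≈ 0.953.
p = a·p₁ + b·p₂ ≈ (-0.835, -0.506, -0.215); φ = arcsin(p_z) ≈ -12.41°, λ = atan2(p_y, p_x) ≈ -148.77°.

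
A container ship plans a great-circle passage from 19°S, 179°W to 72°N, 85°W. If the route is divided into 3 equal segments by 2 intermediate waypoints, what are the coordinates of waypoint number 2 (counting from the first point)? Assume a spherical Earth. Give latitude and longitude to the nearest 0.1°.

Convert each endpoint to a unit vector on the sphere (x = cos φ cos λ, y = cos φ sin λ, z = sin φ).
The central angle between the endpoints is δ = arccos(p₁·p₂) ≈ 1.907 rad (109.3°).
Interpolate at f = 2/3 with slerp weights a = sin((1−f)δ)/sin δ ≈ 0.629, b = sin(fδ)/sin δ ≈ 1.012.
p = a·p₁ + b·p₂ ≈ (-0.567, -0.322, 0.758); φ = arcsin(p_z) ≈ 49.28°, λ = atan2(p_y, p_x) ≈ -150.42°.

≈ 49.3°N, 150.4°W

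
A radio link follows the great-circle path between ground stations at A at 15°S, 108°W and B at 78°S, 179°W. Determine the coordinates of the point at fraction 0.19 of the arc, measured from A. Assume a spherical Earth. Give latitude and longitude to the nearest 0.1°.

≈ 28.2°S, 111.2°W

Write both endpoints as unit vectors p₁, p₂ with components (cos φ cos λ, cos φ sin λ, sin φ).
The central angle between the endpoints is δ = arccos(p₁·p₂) ≈ 1.247 rad (71.4°).
Interpolate at f = 0.19 with slerp weights a = sin((1−f)δ)/sin δ ≈ 0.893, b = sin(fδ)/sin δ ≈ 0.248.
p = a·p₁ + b·p₂ ≈ (-0.318, -0.821, -0.473); φ = arcsin(p_z) ≈ -28.25°, λ = atan2(p_y, p_x) ≈ -111.17°.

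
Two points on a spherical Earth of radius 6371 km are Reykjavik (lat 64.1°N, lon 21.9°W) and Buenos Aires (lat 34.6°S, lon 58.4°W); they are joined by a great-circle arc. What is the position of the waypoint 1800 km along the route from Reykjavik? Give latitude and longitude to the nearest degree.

≈ lat 49°N, lon 34°W

From cos δ = sin φ₁ sin φ₂ + cos φ₁ cos φ₂ cos Δλ, the central angle is δ ≈ 1.794 rad (102.8°). The total great-circle distance is δ·R ≈ 1.794 × 6371 ≈ 11432 km, so the target fraction is f = 1800/11432 ≈ 0.157.
Interpolate at f ≈ 0.157 with slerp weights a = sin((1−f)δ)/sin δ ≈ 1.024, b = sin(fδ)/sin δ ≈ 0.286.
p = a·p₁ + b·p₂ ≈ (0.538, -0.367, 0.759); φ = arcsin(p_z) ≈ 49.34°, λ = atan2(p_y, p_x) ≈ -34.31°.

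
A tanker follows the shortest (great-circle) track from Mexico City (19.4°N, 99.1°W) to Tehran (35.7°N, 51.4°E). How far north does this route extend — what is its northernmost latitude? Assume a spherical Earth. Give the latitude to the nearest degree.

The great circle lies in the plane with unit normal n̂ = (p₁ × p₂)/|p₁ × p₂|.
Here n̂_z ≈ +0.428; the vertex latitude is φ_max = arccos|n̂_z| ≈ 64.7°.

≈ 65°N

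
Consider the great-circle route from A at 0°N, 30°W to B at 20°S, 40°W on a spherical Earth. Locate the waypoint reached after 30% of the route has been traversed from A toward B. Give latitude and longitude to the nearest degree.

≈ 6°S, 33°W

Convert each endpoint to a unit vector on the sphere (x = cos φ cos λ, y = cos φ sin λ, z = sin φ).
The central angle between the endpoints is δ = arccos(p₁·p₂) ≈ 0.389 rad (22.3°).
Interpolate at f = 0.30 with slerp weights a = sin((1−f)δ)/sin δ ≈ 0.709, b = sin(fδ)/sin δ ≈ 0.307.
p = a·p₁ + b·p₂ ≈ (0.835, -0.540, -0.105); φ = arcsin(p_z) ≈ -6.03°, λ = atan2(p_y, p_x) ≈ -32.89°.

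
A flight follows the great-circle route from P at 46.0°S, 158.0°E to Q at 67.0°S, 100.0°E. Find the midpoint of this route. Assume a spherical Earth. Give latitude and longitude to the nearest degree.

≈ 60°S, 138°E

Write both endpoints as unit vectors p₁, p₂ with components (cos φ cos λ, cos φ sin λ, sin φ).
The central angle between the endpoints is δ = arccos(p₁·p₂) ≈ 0.633 rad (36.3°).
Interpolate at f = 1/2 with slerp weights a = sin((1−f)δ)/sin δ ≈ 0.526, b = sin(fδ)/sin δ ≈ 0.526.
p = a·p₁ + b·p₂ ≈ (-0.375, 0.339, -0.863); φ = arcsin(p_z) ≈ -59.64°, λ = atan2(p_y, p_x) ≈ 137.82°.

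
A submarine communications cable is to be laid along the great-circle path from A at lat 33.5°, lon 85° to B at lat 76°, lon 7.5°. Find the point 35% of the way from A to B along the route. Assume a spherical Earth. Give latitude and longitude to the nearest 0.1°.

≈ lat 51.5°, lon 76.2°

Convert each endpoint to a unit vector on the sphere (x = cos φ cos λ, y = cos φ sin λ, z = sin φ).
The central angle between the endpoints is δ = arccos(p₁·p₂) ≈ 0.953 rad (54.6°).
Interpolate at f = 0.35 with slerp weights a = sin((1−f)δ)/sin δ ≈ 0.712, b = sin(fδ)/sin δ ≈ 0.402.
p = a·p₁ + b·p₂ ≈ (0.148, 0.604, 0.783); φ = arcsin(p_z) ≈ 51.52°, λ = atan2(p_y, p_x) ≈ 76.23°.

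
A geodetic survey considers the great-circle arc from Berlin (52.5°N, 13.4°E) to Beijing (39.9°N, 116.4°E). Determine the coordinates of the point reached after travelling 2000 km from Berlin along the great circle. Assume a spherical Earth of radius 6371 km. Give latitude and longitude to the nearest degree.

The haversine formula gives a central angle δ ≈ 1.155 rad (66.2°) between the endpoints. The total great-circle distance is δ·R ≈ 1.155 × 6371 ≈ 7359 km, so the target fraction is f = 2000/7359 ≈ 0.272.
Interpolate at f ≈ 0.272 with slerp weights a = sin((1−f)δ)/sin δ ≈ 0.815, b = sin(fδ)/sin δ ≈ 0.338.
p = a·p₁ + b·p₂ ≈ (0.367, 0.347, 0.863); φ = arcsin(p_z) ≈ 59.65°, λ = atan2(p_y, p_x) ≈ 43.36°.

≈ 60°N, 43°E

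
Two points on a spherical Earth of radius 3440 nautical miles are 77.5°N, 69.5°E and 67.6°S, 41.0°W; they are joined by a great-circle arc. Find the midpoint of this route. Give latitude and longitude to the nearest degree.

The haversine formula gives a central angle δ ≈ 2.769 rad (158.7°) between the endpoints.
Interpolate at f = 1/2 with slerp weights a = sin((1−f)δ)/sin δ ≈ 2.702, b = sin(fδ)/sin δ ≈ 2.702.
p = a·p₁ + b·p₂ ≈ (0.982, -0.128, 0.140); φ = arcsin(p_z) ≈ 8.04°, λ = atan2(p_y, p_x) ≈ -7.41°.

≈ 8°N, 7°W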